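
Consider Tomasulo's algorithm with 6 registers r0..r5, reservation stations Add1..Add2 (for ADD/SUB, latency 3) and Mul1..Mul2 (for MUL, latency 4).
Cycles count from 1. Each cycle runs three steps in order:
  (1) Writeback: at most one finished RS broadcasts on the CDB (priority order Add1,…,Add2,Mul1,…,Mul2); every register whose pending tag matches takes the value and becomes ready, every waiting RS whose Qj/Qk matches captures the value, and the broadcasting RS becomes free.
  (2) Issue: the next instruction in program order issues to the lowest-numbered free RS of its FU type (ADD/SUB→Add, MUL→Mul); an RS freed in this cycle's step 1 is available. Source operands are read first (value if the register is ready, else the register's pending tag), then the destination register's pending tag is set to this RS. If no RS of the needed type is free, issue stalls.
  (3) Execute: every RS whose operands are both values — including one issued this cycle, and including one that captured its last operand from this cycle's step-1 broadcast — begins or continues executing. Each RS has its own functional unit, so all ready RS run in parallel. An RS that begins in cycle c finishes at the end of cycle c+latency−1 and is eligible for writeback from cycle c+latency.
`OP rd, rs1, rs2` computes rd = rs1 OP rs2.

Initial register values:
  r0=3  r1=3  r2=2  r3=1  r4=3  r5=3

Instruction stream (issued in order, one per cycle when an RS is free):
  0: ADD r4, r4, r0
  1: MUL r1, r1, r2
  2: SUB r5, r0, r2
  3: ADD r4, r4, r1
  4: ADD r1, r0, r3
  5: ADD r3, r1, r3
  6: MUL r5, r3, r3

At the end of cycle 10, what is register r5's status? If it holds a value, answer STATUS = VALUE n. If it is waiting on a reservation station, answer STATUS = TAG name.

STATUS = TAG Mul1

c1: issue ADD r4<-Add1 | r0:3,r1:3,r2:2,r3:1,r4:Add1,r5:3
c2: issue MUL r1<-Mul1 | r0:3,r1:Mul1,r2:2,r3:1,r4:Add1,r5:3
c3: issue SUB r5<-Add2 | r0:3,r1:Mul1,r2:2,r3:1,r4:Add1,r5:Add2
c4: CDB Add1=6; issue ADD r4<-Add1 | r0:3,r1:Mul1,r2:2,r3:1,r4:Add1,r5:Add2
c5: stall | r0:3,r1:Mul1,r2:2,r3:1,r4:Add1,r5:Add2
c6: CDB Add2=1; issue ADD r1<-Add2 | r0:3,r1:Add2,r2:2,r3:1,r4:Add1,r5:1
c7: CDB Mul1=6; stall | r0:3,r1:Add2,r2:2,r3:1,r4:Add1,r5:1
c8: stall | r0:3,r1:Add2,r2:2,r3:1,r4:Add1,r5:1
c9: CDB Add2=4; issue ADD r3<-Add2 | r0:3,r1:4,r2:2,r3:Add2,r4:Add1,r5:1
c10: CDB Add1=12; issue MUL r5<-Mul1 | r0:3,r1:4,r2:2,r3:Add2,r4:12,r5:Mul1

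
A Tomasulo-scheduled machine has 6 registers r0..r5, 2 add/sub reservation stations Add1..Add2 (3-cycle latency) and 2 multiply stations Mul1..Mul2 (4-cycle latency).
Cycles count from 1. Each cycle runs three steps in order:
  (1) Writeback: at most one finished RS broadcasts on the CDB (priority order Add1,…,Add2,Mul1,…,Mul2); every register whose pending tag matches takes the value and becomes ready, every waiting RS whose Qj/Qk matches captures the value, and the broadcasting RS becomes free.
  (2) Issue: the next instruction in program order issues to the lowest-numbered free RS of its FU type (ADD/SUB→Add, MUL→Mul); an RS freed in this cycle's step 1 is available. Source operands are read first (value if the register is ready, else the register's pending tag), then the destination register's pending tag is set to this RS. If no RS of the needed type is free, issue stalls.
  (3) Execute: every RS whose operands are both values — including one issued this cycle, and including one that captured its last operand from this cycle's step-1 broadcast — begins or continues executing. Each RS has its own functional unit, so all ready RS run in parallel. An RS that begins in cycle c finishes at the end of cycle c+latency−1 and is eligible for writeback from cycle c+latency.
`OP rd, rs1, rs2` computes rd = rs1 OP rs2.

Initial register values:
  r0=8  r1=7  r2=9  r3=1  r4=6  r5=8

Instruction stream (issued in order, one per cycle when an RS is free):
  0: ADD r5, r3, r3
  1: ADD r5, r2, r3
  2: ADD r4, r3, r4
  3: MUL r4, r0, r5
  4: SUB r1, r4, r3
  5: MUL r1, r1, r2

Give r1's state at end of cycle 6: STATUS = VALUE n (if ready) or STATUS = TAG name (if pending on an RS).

STATUS = TAG Add2

cycle 1: issue ADD r5<-Add1 // r0:8,r1:7,r2:9,r3:1,r4:6,r5:Add1
cycle 2: issue ADD r5<-Add2 // r0:8,r1:7,r2:9,r3:1,r4:6,r5:Add2
cycle 3: stall // r0:8,r1:7,r2:9,r3:1,r4:6,r5:Add2
cycle 4: CDB Add1=2; issue ADD r4<-Add1 // r0:8,r1:7,r2:9,r3:1,r4:Add1,r5:Add2
cycle 5: CDB Add2=10; issue MUL r4<-Mul1 // r0:8,r1:7,r2:9,r3:1,r4:Mul1,r5:10
cycle 6: issue SUB r1<-Add2 // r0:8,r1:Add2,r2:9,r3:1,r4:Mul1,r5:10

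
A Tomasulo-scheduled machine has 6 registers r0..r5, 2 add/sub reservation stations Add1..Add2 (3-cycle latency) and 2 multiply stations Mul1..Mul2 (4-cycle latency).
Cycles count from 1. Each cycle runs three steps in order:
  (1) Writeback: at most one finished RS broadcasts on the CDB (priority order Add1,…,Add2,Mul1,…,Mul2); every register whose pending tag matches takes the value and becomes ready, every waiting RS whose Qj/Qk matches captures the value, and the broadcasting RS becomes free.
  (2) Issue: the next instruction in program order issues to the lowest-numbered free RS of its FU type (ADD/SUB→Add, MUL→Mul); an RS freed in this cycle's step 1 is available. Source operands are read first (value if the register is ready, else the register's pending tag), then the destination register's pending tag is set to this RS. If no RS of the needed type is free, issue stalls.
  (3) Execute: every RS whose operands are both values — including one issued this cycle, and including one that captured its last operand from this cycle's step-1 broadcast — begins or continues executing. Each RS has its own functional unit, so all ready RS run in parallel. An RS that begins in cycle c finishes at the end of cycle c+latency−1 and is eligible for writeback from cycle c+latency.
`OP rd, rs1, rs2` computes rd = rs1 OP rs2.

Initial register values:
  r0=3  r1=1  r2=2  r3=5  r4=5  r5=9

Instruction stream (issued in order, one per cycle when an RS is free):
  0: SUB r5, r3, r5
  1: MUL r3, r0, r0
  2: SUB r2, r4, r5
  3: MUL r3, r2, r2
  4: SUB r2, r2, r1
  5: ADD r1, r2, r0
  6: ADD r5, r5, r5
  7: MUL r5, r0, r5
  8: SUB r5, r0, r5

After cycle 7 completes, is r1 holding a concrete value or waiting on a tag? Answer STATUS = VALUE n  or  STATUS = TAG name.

cycle 1: issue SUB r5<-Add1 // r0:3,r1:1,r2:2,r3:5,r4:5,r5:Add1
cycle 2: issue MUL r3<-Mul1 // r0:3,r1:1,r2:2,r3:Mul1,r4:5,r5:Add1
cycle 3: issue SUB r2<-Add2 // r0:3,r1:1,r2:Add2,r3:Mul1,r4:5,r5:Add1
cycle 4: CDB Add1=-4; issue MUL r3<-Mul2 // r0:3,r1:1,r2:Add2,r3:Mul2,r4:5,r5:-4
cycle 5: issue SUB r2<-Add1 // r0:3,r1:1,r2:Add1,r3:Mul2,r4:5,r5:-4
cycle 6: CDB Mul1=9; stall // r0:3,r1:1,r2:Add1,r3:Mul2,r4:5,r5:-4
cycle 7: CDB Add2=9; issue ADD r1<-Add2 // r0:3,r1:Add2,r2:Add1,r3:Mul2,r4:5,r5:-4

STATUS = TAG Add2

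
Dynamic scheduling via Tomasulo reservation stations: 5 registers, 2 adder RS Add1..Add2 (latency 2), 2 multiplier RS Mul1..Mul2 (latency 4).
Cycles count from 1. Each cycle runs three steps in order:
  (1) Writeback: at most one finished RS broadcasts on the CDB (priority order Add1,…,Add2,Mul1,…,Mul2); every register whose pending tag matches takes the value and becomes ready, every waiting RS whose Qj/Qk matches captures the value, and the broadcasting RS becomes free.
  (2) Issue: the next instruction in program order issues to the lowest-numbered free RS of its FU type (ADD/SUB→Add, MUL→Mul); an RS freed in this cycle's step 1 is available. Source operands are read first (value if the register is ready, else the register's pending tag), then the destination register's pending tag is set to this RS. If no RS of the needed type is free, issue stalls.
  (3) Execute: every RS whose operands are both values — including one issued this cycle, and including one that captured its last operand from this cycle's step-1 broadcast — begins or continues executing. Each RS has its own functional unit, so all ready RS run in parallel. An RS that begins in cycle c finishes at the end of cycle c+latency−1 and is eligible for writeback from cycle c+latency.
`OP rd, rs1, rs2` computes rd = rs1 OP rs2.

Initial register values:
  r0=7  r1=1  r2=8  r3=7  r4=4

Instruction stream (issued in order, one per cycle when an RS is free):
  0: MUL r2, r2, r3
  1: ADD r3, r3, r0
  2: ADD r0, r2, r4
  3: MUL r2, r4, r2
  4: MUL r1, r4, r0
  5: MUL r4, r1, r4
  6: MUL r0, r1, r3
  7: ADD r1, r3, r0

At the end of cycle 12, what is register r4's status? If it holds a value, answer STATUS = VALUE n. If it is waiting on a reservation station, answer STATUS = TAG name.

STATUS = TAG Mul2

  c1: issue MUL r2<-Mul1  regs: r0:7,r1:1,r2:Mul1,r3:7,r4:4
  c2: issue ADD r3<-Add1  regs: r0:7,r1:1,r2:Mul1,r3:Add1,r4:4
  c3: issue ADD r0<-Add2  regs: r0:Add2,r1:1,r2:Mul1,r3:Add1,r4:4
  c4: CDB Add1=14; issue MUL r2<-Mul2  regs: r0:Add2,r1:1,r2:Mul2,r3:14,r4:4
  c5: CDB Mul1=56; issue MUL r1<-Mul1  regs: r0:Add2,r1:Mul1,r2:Mul2,r3:14,r4:4
  c6: stall  regs: r0:Add2,r1:Mul1,r2:Mul2,r3:14,r4:4
  c7: CDB Add2=60; stall  regs: r0:60,r1:Mul1,r2:Mul2,r3:14,r4:4
  c8: stall  regs: r0:60,r1:Mul1,r2:Mul2,r3:14,r4:4
  c9: CDB Mul2=224; issue MUL r4<-Mul2  regs: r0:60,r1:Mul1,r2:224,r3:14,r4:Mul2
  c10: stall  regs: r0:60,r1:Mul1,r2:224,r3:14,r4:Mul2
  c11: CDB Mul1=240; issue MUL r0<-Mul1  regs: r0:Mul1,r1:240,r2:224,r3:14,r4:Mul2
  c12: issue ADD r1<-Add1  regs: r0:Mul1,r1:Add1,r2:224,r3:14,r4:Mul2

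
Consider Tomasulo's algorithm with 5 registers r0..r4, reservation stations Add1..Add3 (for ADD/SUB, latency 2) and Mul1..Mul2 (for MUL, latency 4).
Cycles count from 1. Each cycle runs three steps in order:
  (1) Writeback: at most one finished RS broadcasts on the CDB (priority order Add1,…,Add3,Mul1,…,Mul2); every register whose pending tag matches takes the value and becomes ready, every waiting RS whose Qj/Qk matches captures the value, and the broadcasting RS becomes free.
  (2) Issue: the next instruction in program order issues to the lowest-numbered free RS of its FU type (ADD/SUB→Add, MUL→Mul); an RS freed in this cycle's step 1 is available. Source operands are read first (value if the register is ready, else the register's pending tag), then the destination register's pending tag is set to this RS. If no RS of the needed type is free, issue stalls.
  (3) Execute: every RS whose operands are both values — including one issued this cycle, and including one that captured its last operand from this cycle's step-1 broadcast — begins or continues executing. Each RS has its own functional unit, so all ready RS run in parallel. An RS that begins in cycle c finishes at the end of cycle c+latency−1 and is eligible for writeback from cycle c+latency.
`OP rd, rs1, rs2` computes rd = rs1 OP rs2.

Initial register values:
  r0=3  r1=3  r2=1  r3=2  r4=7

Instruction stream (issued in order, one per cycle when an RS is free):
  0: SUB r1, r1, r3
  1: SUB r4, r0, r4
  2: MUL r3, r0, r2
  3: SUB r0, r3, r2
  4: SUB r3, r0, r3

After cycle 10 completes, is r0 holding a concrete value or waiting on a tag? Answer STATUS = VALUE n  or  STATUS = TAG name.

  c1: issue SUB r1<-Add1  regs: r0:3,r1:Add1,r2:1,r3:2,r4:7
  c2: issue SUB r4<-Add2  regs: r0:3,r1:Add1,r2:1,r3:2,r4:Add2
  c3: CDB Add1=1; issue MUL r3<-Mul1  regs: r0:3,r1:1,r2:1,r3:Mul1,r4:Add2
  c4: CDB Add2=-4; issue SUB r0<-Add1  regs: r0:Add1,r1:1,r2:1,r3:Mul1,r4:-4
  c5: issue SUB r3<-Add2  regs: r0:Add1,r1:1,r2:1,r3:Add2,r4:-4
  c6: -  regs: r0:Add1,r1:1,r2:1,r3:Add2,r4:-4
  c7: CDB Mul1=3  regs: r0:Add1,r1:1,r2:1,r3:Add2,r4:-4
  c8: -  regs: r0:Add1,r1:1,r2:1,r3:Add2,r4:-4
  c9: CDB Add1=2  regs: r0:2,r1:1,r2:1,r3:Add2,r4:-4
  c10: -  regs: r0:2,r1:1,r2:1,r3:Add2,r4:-4

STATUS = VALUE 2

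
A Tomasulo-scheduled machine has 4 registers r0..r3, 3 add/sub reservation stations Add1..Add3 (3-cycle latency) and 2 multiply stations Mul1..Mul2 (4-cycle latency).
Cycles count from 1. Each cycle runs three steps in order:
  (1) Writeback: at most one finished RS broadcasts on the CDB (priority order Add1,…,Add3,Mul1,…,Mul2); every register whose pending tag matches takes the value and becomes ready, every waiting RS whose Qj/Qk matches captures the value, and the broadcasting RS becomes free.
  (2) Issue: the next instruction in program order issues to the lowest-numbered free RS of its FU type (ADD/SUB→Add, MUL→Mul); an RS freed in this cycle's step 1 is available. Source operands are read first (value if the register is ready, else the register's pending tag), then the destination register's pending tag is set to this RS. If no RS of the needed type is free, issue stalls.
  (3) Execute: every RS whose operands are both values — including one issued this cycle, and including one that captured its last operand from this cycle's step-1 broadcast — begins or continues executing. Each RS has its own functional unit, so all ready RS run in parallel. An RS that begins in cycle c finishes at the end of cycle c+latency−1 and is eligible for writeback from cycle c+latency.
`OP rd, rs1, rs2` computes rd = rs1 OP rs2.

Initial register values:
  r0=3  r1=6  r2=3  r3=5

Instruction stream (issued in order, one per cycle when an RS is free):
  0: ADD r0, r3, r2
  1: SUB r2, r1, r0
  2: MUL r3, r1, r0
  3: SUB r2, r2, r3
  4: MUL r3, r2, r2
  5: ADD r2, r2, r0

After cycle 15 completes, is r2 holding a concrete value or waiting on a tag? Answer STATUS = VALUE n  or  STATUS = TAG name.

STATUS = VALUE -42

c1: issue ADD r0<-Add1 | r0:Add1,r1:6,r2:3,r3:5
c2: issue SUB r2<-Add2 | r0:Add1,r1:6,r2:Add2,r3:5
c3: issue MUL r3<-Mul1 | r0:Add1,r1:6,r2:Add2,r3:Mul1
c4: CDB Add1=8; issue SUB r2<-Add1 | r0:8,r1:6,r2:Add1,r3:Mul1
c5: issue MUL r3<-Mul2 | r0:8,r1:6,r2:Add1,r3:Mul2
c6: issue ADD r2<-Add3 | r0:8,r1:6,r2:Add3,r3:Mul2
c7: CDB Add2=-2 | r0:8,r1:6,r2:Add3,r3:Mul2
c8: CDB Mul1=48 | r0:8,r1:6,r2:Add3,r3:Mul2
c9: - | r0:8,r1:6,r2:Add3,r3:Mul2
c10: - | r0:8,r1:6,r2:Add3,r3:Mul2
c11: CDB Add1=-50 | r0:8,r1:6,r2:Add3,r3:Mul2
c12: - | r0:8,r1:6,r2:Add3,r3:Mul2
c13: - | r0:8,r1:6,r2:Add3,r3:Mul2
c14: CDB Add3=-42 | r0:8,r1:6,r2:-42,r3:Mul2
c15: CDB Mul2=2500 | r0:8,r1:6,r2:-42,r3:2500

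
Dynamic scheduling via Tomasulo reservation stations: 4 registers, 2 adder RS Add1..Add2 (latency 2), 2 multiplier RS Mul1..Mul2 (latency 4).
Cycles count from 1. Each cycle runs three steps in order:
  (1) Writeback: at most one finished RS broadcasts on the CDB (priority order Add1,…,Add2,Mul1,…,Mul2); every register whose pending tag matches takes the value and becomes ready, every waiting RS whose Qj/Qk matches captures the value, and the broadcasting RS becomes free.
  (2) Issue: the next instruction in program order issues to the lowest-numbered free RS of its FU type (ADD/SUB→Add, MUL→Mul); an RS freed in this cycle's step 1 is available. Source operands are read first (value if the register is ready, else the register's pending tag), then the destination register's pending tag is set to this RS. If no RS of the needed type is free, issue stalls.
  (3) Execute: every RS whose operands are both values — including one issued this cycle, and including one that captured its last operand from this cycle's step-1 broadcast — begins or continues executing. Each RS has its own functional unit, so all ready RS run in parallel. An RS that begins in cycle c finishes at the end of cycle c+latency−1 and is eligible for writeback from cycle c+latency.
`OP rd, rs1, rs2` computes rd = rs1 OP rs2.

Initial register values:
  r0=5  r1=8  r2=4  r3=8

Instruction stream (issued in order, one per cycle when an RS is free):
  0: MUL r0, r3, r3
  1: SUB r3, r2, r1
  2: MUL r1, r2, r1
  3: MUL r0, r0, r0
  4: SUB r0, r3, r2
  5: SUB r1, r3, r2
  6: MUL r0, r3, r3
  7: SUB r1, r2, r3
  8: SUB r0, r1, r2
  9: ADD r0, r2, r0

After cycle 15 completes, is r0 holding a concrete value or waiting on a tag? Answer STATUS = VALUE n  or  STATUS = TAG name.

STATUS = VALUE 8

  c1: issue MUL r0<-Mul1  regs: r0:Mul1,r1:8,r2:4,r3:8
  c2: issue SUB r3<-Add1  regs: r0:Mul1,r1:8,r2:4,r3:Add1
  c3: issue MUL r1<-Mul2  regs: r0:Mul1,r1:Mul2,r2:4,r3:Add1
  c4: CDB Add1=-4; stall  regs: r0:Mul1,r1:Mul2,r2:4,r3:-4
  c5: CDB Mul1=64; issue MUL r0<-Mul1  regs: r0:Mul1,r1:Mul2,r2:4,r3:-4
  c6: issue SUB r0<-Add1  regs: r0:Add1,r1:Mul2,r2:4,r3:-4
  c7: CDB Mul2=32; issue SUB r1<-Add2  regs: r0:Add1,r1:Add2,r2:4,r3:-4
  c8: CDB Add1=-8; issue MUL r0<-Mul2  regs: r0:Mul2,r1:Add2,r2:4,r3:-4
  c9: CDB Add2=-8; issue SUB r1<-Add1  regs: r0:Mul2,r1:Add1,r2:4,r3:-4
  c10: CDB Mul1=4096; issue SUB r0<-Add2  regs: r0:Add2,r1:Add1,r2:4,r3:-4
  c11: CDB Add1=8; issue ADD r0<-Add1  regs: r0:Add1,r1:8,r2:4,r3:-4
  c12: CDB Mul2=16  regs: r0:Add1,r1:8,r2:4,r3:-4
  c13: CDB Add2=4  regs: r0:Add1,r1:8,r2:4,r3:-4
  c14: -  regs: r0:Add1,r1:8,r2:4,r3:-4
  c15: CDB Add1=8  regs: r0:8,r1:8,r2:4,r3:-4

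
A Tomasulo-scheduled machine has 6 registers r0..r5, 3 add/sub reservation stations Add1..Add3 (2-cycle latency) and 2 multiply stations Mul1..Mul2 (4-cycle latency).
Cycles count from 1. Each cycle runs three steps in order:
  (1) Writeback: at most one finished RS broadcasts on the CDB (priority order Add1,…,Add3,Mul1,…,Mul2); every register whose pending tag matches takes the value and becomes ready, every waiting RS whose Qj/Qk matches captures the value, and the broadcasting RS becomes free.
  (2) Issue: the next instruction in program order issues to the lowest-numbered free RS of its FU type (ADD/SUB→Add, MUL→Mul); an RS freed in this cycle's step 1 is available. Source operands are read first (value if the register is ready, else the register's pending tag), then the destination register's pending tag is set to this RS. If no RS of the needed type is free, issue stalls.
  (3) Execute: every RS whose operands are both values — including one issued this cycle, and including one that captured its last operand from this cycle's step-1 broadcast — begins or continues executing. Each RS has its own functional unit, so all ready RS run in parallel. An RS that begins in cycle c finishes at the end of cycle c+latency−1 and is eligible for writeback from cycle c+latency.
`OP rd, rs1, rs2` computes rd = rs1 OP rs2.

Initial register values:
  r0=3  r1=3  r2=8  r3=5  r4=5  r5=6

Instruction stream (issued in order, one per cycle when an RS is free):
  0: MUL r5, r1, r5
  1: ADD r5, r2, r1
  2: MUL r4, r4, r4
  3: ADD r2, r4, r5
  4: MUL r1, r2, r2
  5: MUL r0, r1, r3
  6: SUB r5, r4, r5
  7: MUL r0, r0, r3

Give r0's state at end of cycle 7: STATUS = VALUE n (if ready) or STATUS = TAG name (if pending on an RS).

  c1: issue MUL r5<-Mul1  regs: r0:3,r1:3,r2:8,r3:5,r4:5,r5:Mul1
  c2: issue ADD r5<-Add1  regs: r0:3,r1:3,r2:8,r3:5,r4:5,r5:Add1
  c3: issue MUL r4<-Mul2  regs: r0:3,r1:3,r2:8,r3:5,r4:Mul2,r5:Add1
  c4: CDB Add1=11; issue ADD r2<-Add1  regs: r0:3,r1:3,r2:Add1,r3:5,r4:Mul2,r5:11
  c5: CDB Mul1=18; issue MUL r1<-Mul1  regs: r0:3,r1:Mul1,r2:Add1,r3:5,r4:Mul2,r5:11
  c6: stall  regs: r0:3,r1:Mul1,r2:Add1,r3:5,r4:Mul2,r5:11
  c7: CDB Mul2=25; issue MUL r0<-Mul2  regs: r0:Mul2,r1:Mul1,r2:Add1,r3:5,r4:25,r5:11

STATUS = TAG Mul2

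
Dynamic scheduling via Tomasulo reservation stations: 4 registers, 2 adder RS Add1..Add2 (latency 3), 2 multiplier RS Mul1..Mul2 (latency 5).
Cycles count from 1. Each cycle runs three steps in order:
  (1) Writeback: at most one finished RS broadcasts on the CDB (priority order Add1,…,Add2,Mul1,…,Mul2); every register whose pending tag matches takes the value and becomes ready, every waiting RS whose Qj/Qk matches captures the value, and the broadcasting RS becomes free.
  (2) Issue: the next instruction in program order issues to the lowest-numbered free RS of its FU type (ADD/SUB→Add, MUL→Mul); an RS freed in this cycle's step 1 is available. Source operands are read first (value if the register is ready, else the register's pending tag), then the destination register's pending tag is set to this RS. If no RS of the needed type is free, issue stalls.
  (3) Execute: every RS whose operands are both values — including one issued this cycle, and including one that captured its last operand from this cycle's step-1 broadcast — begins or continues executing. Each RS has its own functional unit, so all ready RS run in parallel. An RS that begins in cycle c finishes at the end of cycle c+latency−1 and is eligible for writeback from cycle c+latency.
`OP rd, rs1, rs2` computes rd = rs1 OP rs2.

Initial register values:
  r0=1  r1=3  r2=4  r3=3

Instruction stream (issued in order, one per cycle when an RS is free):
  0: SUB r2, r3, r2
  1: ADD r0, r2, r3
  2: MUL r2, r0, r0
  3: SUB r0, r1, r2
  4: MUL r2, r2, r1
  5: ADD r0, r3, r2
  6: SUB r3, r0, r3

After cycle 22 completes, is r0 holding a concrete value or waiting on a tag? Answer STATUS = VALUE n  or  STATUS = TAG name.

STATUS = VALUE 15

c1: issue SUB r2<-Add1 | r0:1,r1:3,r2:Add1,r3:3
c2: issue ADD r0<-Add2 | r0:Add2,r1:3,r2:Add1,r3:3
c3: issue MUL r2<-Mul1 | r0:Add2,r1:3,r2:Mul1,r3:3
c4: CDB Add1=-1; issue SUB r0<-Add1 | r0:Add1,r1:3,r2:Mul1,r3:3
c5: issue MUL r2<-Mul2 | r0:Add1,r1:3,r2:Mul2,r3:3
c6: stall | r0:Add1,r1:3,r2:Mul2,r3:3
c7: CDB Add2=2; issue ADD r0<-Add2 | r0:Add2,r1:3,r2:Mul2,r3:3
c8: stall | r0:Add2,r1:3,r2:Mul2,r3:3
c9: stall | r0:Add2,r1:3,r2:Mul2,r3:3
c10: stall | r0:Add2,r1:3,r2:Mul2,r3:3
c11: stall | r0:Add2,r1:3,r2:Mul2,r3:3
c12: CDB Mul1=4; stall | r0:Add2,r1:3,r2:Mul2,r3:3
c13: stall | r0:Add2,r1:3,r2:Mul2,r3:3
c14: stall | r0:Add2,r1:3,r2:Mul2,r3:3
c15: CDB Add1=-1; issue SUB r3<-Add1 | r0:Add2,r1:3,r2:Mul2,r3:Add1
c16: - | r0:Add2,r1:3,r2:Mul2,r3:Add1
c17: CDB Mul2=12 | r0:Add2,r1:3,r2:12,r3:Add1
c18: - | r0:Add2,r1:3,r2:12,r3:Add1
c19: - | r0:Add2,r1:3,r2:12,r3:Add1
c20: CDB Add2=15 | r0:15,r1:3,r2:12,r3:Add1
c21: - | r0:15,r1:3,r2:12,r3:Add1
c22: - | r0:15,r1:3,r2:12,r3:Add1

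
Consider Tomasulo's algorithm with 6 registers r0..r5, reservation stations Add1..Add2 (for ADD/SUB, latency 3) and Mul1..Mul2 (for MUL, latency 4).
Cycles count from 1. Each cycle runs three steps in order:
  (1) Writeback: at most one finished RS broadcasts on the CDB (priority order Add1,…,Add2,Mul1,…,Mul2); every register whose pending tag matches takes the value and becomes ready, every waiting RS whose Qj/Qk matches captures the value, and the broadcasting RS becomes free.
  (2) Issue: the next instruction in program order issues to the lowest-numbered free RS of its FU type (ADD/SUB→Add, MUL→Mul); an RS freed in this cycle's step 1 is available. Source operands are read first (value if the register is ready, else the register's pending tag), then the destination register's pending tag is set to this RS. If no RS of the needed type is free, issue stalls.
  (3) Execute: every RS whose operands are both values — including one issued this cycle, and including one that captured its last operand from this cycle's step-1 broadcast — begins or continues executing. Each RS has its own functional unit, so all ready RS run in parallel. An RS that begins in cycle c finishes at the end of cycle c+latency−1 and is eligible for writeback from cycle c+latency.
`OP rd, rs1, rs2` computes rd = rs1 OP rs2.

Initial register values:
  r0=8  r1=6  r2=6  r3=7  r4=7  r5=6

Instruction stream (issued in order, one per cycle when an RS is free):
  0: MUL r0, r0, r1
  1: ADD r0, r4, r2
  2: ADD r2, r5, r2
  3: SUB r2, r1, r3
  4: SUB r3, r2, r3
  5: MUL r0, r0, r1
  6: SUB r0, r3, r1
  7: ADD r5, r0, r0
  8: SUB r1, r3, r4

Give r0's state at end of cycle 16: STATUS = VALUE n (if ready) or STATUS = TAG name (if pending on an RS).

c1: issue MUL r0<-Mul1 | r0:Mul1,r1:6,r2:6,r3:7,r4:7,r5:6
c2: issue ADD r0<-Add1 | r0:Add1,r1:6,r2:6,r3:7,r4:7,r5:6
c3: issue ADD r2<-Add2 | r0:Add1,r1:6,r2:Add2,r3:7,r4:7,r5:6
c4: stall | r0:Add1,r1:6,r2:Add2,r3:7,r4:7,r5:6
c5: CDB Add1=13; issue SUB r2<-Add1 | r0:13,r1:6,r2:Add1,r3:7,r4:7,r5:6
c6: CDB Add2=12; issue SUB r3<-Add2 | r0:13,r1:6,r2:Add1,r3:Add2,r4:7,r5:6
c7: CDB Mul1=48; issue MUL r0<-Mul1 | r0:Mul1,r1:6,r2:Add1,r3:Add2,r4:7,r5:6
c8: CDB Add1=-1; issue SUB r0<-Add1 | r0:Add1,r1:6,r2:-1,r3:Add2,r4:7,r5:6
c9: stall | r0:Add1,r1:6,r2:-1,r3:Add2,r4:7,r5:6
c10: stall | r0:Add1,r1:6,r2:-1,r3:Add2,r4:7,r5:6
c11: CDB Add2=-8; issue ADD r5<-Add2 | r0:Add1,r1:6,r2:-1,r3:-8,r4:7,r5:Add2
c12: CDB Mul1=78; stall | r0:Add1,r1:6,r2:-1,r3:-8,r4:7,r5:Add2
c13: stall | r0:Add1,r1:6,r2:-1,r3:-8,r4:7,r5:Add2
c14: CDB Add1=-14; issue SUB r1<-Add1 | r0:-14,r1:Add1,r2:-1,r3:-8,r4:7,r5:Add2
c15: - | r0:-14,r1:Add1,r2:-1,r3:-8,r4:7,r5:Add2
c16: - | r0:-14,r1:Add1,r2:-1,r3:-8,r4:7,r5:Add2

STATUS = VALUE -14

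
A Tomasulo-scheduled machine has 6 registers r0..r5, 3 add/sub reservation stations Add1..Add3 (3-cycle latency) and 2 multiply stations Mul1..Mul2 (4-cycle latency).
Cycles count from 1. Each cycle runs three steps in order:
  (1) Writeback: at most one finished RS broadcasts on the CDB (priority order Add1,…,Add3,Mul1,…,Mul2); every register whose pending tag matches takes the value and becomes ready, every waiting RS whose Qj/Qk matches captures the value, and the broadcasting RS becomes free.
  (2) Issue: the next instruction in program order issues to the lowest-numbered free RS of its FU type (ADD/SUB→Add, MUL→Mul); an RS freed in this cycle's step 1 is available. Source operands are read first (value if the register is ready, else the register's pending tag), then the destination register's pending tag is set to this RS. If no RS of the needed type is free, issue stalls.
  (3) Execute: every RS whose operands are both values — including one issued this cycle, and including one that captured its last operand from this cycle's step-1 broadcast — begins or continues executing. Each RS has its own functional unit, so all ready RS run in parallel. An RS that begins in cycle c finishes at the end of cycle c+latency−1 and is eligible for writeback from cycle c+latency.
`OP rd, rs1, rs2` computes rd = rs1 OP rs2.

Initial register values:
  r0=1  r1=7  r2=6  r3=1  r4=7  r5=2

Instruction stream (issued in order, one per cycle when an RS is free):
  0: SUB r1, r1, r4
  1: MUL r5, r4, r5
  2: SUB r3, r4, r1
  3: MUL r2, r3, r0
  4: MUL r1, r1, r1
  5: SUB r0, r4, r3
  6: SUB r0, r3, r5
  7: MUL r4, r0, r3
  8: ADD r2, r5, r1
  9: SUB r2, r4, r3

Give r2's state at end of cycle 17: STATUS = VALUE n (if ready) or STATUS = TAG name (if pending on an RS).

cycle 1: issue SUB r1<-Add1 // r0:1,r1:Add1,r2:6,r3:1,r4:7,r5:2
cycle 2: issue MUL r5<-Mul1 // r0:1,r1:Add1,r2:6,r3:1,r4:7,r5:Mul1
cycle 3: issue SUB r3<-Add2 // r0:1,r1:Add1,r2:6,r3:Add2,r4:7,r5:Mul1
cycle 4: CDB Add1=0; issue MUL r2<-Mul2 // r0:1,r1:0,r2:Mul2,r3:Add2,r4:7,r5:Mul1
cycle 5: stall // r0:1,r1:0,r2:Mul2,r3:Add2,r4:7,r5:Mul1
cycle 6: CDB Mul1=14; issue MUL r1<-Mul1 // r0:1,r1:Mul1,r2:Mul2,r3:Add2,r4:7,r5:14
cycle 7: CDB Add2=7; issue SUB r0<-Add1 // r0:Add1,r1:Mul1,r2:Mul2,r3:7,r4:7,r5:14
cycle 8: issue SUB r0<-Add2 // r0:Add2,r1:Mul1,r2:Mul2,r3:7,r4:7,r5:14
cycle 9: stall // r0:Add2,r1:Mul1,r2:Mul2,r3:7,r4:7,r5:14
cycle 10: CDB Add1=0; stall // r0:Add2,r1:Mul1,r2:Mul2,r3:7,r4:7,r5:14
cycle 11: CDB Add2=-7; stall // r0:-7,r1:Mul1,r2:Mul2,r3:7,r4:7,r5:14
cycle 12: CDB Mul1=0; issue MUL r4<-Mul1 // r0:-7,r1:0,r2:Mul2,r3:7,r4:Mul1,r5:14
cycle 13: CDB Mul2=7; issue ADD r2<-Add1 // r0:-7,r1:0,r2:Add1,r3:7,r4:Mul1,r5:14
cycle 14: issue SUB r2<-Add2 // r0:-7,r1:0,r2:Add2,r3:7,r4:Mul1,r5:14
cycle 15: - // r0:-7,r1:0,r2:Add2,r3:7,r4:Mul1,r5:14
cycle 16: CDB Add1=14 // r0:-7,r1:0,r2:Add2,r3:7,r4:Mul1,r5:14
cycle 17: CDB Mul1=-49 // r0:-7,r1:0,r2:Add2,r3:7,r4:-49,r5:14

STATUS = TAG Add2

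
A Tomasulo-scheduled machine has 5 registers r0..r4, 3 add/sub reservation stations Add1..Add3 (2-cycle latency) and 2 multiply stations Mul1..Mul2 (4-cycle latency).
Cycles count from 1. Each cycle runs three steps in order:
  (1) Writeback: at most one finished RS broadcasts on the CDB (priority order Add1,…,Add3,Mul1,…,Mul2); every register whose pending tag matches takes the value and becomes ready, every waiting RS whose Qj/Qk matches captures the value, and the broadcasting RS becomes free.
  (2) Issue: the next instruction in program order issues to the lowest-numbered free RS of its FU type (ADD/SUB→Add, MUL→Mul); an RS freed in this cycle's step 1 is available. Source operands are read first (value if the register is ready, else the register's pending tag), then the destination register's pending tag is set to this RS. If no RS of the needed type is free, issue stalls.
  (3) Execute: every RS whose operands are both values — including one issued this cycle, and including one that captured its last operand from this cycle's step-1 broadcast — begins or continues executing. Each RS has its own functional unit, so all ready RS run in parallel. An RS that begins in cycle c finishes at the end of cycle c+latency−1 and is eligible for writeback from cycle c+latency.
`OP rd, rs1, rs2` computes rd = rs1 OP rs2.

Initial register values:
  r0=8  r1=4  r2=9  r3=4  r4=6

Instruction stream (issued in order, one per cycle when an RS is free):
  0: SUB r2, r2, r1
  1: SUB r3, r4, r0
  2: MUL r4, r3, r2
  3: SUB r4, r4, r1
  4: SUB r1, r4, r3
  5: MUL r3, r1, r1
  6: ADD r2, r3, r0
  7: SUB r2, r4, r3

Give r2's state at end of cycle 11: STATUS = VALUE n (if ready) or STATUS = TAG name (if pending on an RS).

  c1: issue SUB r2<-Add1  regs: r0:8,r1:4,r2:Add1,r3:4,r4:6
  c2: issue SUB r3<-Add2  regs: r0:8,r1:4,r2:Add1,r3:Add2,r4:6
  c3: CDB Add1=5; issue MUL r4<-Mul1  regs: r0:8,r1:4,r2:5,r3:Add2,r4:Mul1
  c4: CDB Add2=-2; issue SUB r4<-Add1  regs: r0:8,r1:4,r2:5,r3:-2,r4:Add1
  c5: issue SUB r1<-Add2  regs: r0:8,r1:Add2,r2:5,r3:-2,r4:Add1
  c6: issue MUL r3<-Mul2  regs: r0:8,r1:Add2,r2:5,r3:Mul2,r4:Add1
  c7: issue ADD r2<-Add3  regs: r0:8,r1:Add2,r2:Add3,r3:Mul2,r4:Add1
  c8: CDB Mul1=-10; stall  regs: r0:8,r1:Add2,r2:Add3,r3:Mul2,r4:Add1
  c9: stall  regs: r0:8,r1:Add2,r2:Add3,r3:Mul2,r4:Add1
  c10: CDB Add1=-14; issue SUB r2<-Add1  regs: r0:8,r1:Add2,r2:Add1,r3:Mul2,r4:-14
  c11: -  regs: r0:8,r1:Add2,r2:Add1,r3:Mul2,r4:-14

STATUS = TAG Add1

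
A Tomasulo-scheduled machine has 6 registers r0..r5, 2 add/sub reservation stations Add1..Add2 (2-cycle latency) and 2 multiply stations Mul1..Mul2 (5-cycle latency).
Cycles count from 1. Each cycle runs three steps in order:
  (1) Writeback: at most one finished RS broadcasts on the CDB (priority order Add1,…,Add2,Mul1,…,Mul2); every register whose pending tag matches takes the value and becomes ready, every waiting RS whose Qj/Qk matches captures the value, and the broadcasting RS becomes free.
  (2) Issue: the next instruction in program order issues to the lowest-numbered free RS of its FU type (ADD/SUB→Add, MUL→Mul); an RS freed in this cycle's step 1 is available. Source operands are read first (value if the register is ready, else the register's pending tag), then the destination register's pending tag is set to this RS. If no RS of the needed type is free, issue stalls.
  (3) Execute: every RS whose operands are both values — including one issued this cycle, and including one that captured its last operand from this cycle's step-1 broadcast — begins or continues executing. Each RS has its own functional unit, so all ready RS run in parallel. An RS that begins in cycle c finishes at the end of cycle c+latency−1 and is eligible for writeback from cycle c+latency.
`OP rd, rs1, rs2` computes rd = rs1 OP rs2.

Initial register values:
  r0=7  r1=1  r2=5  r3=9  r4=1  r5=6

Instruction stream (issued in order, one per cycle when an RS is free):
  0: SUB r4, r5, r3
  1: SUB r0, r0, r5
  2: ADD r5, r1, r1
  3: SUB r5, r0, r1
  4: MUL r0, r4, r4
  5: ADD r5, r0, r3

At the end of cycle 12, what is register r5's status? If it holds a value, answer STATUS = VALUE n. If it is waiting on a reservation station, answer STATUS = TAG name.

cycle 1: issue SUB r4<-Add1 // r0:7,r1:1,r2:5,r3:9,r4:Add1,r5:6
cycle 2: issue SUB r0<-Add2 // r0:Add2,r1:1,r2:5,r3:9,r4:Add1,r5:6
cycle 3: CDB Add1=-3; issue ADD r5<-Add1 // r0:Add2,r1:1,r2:5,r3:9,r4:-3,r5:Add1
cycle 4: CDB Add2=1; issue SUB r5<-Add2 // r0:1,r1:1,r2:5,r3:9,r4:-3,r5:Add2
cycle 5: CDB Add1=2; issue MUL r0<-Mul1 // r0:Mul1,r1:1,r2:5,r3:9,r4:-3,r5:Add2
cycle 6: CDB Add2=0; issue ADD r5<-Add1 // r0:Mul1,r1:1,r2:5,r3:9,r4:-3,r5:Add1
cycle 7: - // r0:Mul1,r1:1,r2:5,r3:9,r4:-3,r5:Add1
cycle 8: - // r0:Mul1,r1:1,r2:5,r3:9,r4:-3,r5:Add1
cycle 9: - // r0:Mul1,r1:1,r2:5,r3:9,r4:-3,r5:Add1
cycle 10: CDB Mul1=9 // r0:9,r1:1,r2:5,r3:9,r4:-3,r5:Add1
cycle 11: - // r0:9,r1:1,r2:5,r3:9,r4:-3,r5:Add1
cycle 12: CDB Add1=18 // r0:9,r1:1,r2:5,r3:9,r4:-3,r5:18

STATUS = VALUE 18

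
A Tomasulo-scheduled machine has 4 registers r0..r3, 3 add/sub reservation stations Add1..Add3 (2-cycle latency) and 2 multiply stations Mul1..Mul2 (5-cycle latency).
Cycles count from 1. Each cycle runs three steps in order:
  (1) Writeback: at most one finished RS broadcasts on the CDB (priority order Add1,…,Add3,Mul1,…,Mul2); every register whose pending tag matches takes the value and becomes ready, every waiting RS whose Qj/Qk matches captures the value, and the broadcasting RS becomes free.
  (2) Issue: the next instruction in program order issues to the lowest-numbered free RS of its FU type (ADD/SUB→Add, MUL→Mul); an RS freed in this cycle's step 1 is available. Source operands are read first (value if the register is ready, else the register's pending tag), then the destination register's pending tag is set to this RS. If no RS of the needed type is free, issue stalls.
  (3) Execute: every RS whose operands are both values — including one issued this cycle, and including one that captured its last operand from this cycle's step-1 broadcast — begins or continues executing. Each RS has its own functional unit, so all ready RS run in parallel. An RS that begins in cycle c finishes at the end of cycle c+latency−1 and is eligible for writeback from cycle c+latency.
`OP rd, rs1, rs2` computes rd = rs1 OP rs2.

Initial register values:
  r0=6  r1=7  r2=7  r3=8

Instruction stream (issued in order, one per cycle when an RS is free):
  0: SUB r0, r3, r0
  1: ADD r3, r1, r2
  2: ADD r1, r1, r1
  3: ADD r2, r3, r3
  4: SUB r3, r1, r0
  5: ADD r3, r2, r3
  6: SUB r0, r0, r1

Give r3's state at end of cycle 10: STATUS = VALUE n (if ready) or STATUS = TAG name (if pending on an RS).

STATUS = VALUE 40

  c1: issue SUB r0<-Add1  regs: r0:Add1,r1:7,r2:7,r3:8
  c2: issue ADD r3<-Add2  regs: r0:Add1,r1:7,r2:7,r3:Add2
  c3: CDB Add1=2; issue ADD r1<-Add1  regs: r0:2,r1:Add1,r2:7,r3:Add2
  c4: CDB Add2=14; issue ADD r2<-Add2  regs: r0:2,r1:Add1,r2:Add2,r3:14
  c5: CDB Add1=14; issue SUB r3<-Add1  regs: r0:2,r1:14,r2:Add2,r3:Add1
  c6: CDB Add2=28; issue ADD r3<-Add2  regs: r0:2,r1:14,r2:28,r3:Add2
  c7: CDB Add1=12; issue SUB r0<-Add1  regs: r0:Add1,r1:14,r2:28,r3:Add2
  c8: -  regs: r0:Add1,r1:14,r2:28,r3:Add2
  c9: CDB Add1=-12  regs: r0:-12,r1:14,r2:28,r3:Add2
  c10: CDB Add2=40  regs: r0:-12,r1:14,r2:28,r3:40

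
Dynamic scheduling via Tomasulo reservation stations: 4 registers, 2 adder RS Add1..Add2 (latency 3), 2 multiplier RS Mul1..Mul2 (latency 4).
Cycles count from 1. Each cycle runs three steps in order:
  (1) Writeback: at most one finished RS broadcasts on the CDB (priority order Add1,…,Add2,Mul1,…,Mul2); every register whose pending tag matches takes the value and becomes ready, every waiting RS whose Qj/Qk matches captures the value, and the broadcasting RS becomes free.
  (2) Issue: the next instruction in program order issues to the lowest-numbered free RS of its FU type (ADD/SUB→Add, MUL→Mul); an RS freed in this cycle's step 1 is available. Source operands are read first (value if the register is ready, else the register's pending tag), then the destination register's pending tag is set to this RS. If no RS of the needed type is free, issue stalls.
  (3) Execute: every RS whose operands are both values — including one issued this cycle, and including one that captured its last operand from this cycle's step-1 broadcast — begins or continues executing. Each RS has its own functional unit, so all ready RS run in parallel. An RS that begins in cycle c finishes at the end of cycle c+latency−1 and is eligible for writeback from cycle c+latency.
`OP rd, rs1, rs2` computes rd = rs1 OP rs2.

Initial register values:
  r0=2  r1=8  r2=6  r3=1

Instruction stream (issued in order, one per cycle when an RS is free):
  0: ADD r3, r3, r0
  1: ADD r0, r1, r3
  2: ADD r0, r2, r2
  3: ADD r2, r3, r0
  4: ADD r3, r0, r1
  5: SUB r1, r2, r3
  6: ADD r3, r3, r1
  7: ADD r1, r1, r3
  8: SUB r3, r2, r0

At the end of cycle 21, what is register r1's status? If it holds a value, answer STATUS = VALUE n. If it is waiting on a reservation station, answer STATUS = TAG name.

c1: issue ADD r3<-Add1 | r0:2,r1:8,r2:6,r3:Add1
c2: issue ADD r0<-Add2 | r0:Add2,r1:8,r2:6,r3:Add1
c3: stall | r0:Add2,r1:8,r2:6,r3:Add1
c4: CDB Add1=3; issue ADD r0<-Add1 | r0:Add1,r1:8,r2:6,r3:3
c5: stall | r0:Add1,r1:8,r2:6,r3:3
c6: stall | r0:Add1,r1:8,r2:6,r3:3
c7: CDB Add1=12; issue ADD r2<-Add1 | r0:12,r1:8,r2:Add1,r3:3
c8: CDB Add2=11; issue ADD r3<-Add2 | r0:12,r1:8,r2:Add1,r3:Add2
c9: stall | r0:12,r1:8,r2:Add1,r3:Add2
c10: CDB Add1=15; issue SUB r1<-Add1 | r0:12,r1:Add1,r2:15,r3:Add2
c11: CDB Add2=20; issue ADD r3<-Add2 | r0:12,r1:Add1,r2:15,r3:Add2
c12: stall | r0:12,r1:Add1,r2:15,r3:Add2
c13: stall | r0:12,r1:Add1,r2:15,r3:Add2
c14: CDB Add1=-5; issue ADD r1<-Add1 | r0:12,r1:Add1,r2:15,r3:Add2
c15: stall | r0:12,r1:Add1,r2:15,r3:Add2
c16: stall | r0:12,r1:Add1,r2:15,r3:Add2
c17: CDB Add2=15; issue SUB r3<-Add2 | r0:12,r1:Add1,r2:15,r3:Add2
c18: - | r0:12,r1:Add1,r2:15,r3:Add2
c19: - | r0:12,r1:Add1,r2:15,r3:Add2
c20: CDB Add1=10 | r0:12,r1:10,r2:15,r3:Add2
c21: CDB Add2=3 | r0:12,r1:10,r2:15,r3:3

STATUS = VALUE 10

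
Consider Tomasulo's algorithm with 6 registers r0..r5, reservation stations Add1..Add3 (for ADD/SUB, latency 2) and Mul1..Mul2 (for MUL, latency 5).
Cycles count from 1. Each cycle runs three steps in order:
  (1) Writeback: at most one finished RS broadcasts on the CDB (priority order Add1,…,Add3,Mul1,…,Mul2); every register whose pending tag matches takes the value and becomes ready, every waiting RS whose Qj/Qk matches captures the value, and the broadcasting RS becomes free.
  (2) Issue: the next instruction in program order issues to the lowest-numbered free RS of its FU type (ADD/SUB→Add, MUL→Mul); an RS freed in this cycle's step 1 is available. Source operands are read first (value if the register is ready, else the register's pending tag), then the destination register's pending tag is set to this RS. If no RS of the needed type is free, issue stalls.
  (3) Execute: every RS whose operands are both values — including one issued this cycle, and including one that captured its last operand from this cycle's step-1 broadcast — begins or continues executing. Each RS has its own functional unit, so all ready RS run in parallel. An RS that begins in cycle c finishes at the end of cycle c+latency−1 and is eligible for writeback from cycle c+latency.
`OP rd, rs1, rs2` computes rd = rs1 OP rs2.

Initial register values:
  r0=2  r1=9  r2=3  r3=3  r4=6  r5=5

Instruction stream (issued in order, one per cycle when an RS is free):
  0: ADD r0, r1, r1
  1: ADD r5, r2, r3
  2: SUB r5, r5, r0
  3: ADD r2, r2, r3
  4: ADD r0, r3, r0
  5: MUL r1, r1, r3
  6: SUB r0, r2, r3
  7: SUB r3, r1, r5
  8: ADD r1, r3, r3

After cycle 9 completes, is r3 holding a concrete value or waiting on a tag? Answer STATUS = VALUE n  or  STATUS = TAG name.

cycle 1: issue ADD r0<-Add1 // r0:Add1,r1:9,r2:3,r3:3,r4:6,r5:5
cycle 2: issue ADD r5<-Add2 // r0:Add1,r1:9,r2:3,r3:3,r4:6,r5:Add2
cycle 3: CDB Add1=18; issue SUB r5<-Add1 // r0:18,r1:9,r2:3,r3:3,r4:6,r5:Add1
cycle 4: CDB Add2=6; issue ADD r2<-Add2 // r0:18,r1:9,r2:Add2,r3:3,r4:6,r5:Add1
cycle 5: issue ADD r0<-Add3 // r0:Add3,r1:9,r2:Add2,r3:3,r4:6,r5:Add1
cycle 6: CDB Add1=-12; issue MUL r1<-Mul1 // r0:Add3,r1:Mul1,r2:Add2,r3:3,r4:6,r5:-12
cycle 7: CDB Add2=6; issue SUB r0<-Add1 // r0:Add1,r1:Mul1,r2:6,r3:3,r4:6,r5:-12
cycle 8: CDB Add3=21; issue SUB r3<-Add2 // r0:Add1,r1:Mul1,r2:6,r3:Add2,r4:6,r5:-12
cycle 9: CDB Add1=3; issue ADD r1<-Add1 // r0:3,r1:Add1,r2:6,r3:Add2,r4:6,r5:-12

STATUS = TAG Add2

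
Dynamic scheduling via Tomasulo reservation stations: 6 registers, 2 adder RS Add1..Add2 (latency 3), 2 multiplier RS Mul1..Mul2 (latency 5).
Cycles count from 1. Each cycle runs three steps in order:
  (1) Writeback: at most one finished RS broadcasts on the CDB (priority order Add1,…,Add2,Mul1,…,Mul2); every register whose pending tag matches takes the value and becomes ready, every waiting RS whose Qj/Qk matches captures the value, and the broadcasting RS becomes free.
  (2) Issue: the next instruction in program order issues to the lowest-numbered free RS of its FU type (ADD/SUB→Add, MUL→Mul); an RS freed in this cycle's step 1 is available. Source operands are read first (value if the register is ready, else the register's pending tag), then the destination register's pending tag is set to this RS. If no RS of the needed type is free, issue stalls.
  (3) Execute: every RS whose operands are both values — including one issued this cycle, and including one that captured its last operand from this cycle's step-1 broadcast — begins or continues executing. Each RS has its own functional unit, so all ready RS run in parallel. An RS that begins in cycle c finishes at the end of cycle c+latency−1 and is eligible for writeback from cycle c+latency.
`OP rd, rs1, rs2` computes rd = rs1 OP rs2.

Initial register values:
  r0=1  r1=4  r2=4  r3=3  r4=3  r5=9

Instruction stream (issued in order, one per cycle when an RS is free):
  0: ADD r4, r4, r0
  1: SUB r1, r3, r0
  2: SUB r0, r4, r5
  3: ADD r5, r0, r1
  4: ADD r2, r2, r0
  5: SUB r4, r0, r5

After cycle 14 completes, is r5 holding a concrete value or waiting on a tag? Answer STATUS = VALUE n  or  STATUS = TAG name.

  c1: issue ADD r4<-Add1  regs: r0:1,r1:4,r2:4,r3:3,r4:Add1,r5:9
  c2: issue SUB r1<-Add2  regs: r0:1,r1:Add2,r2:4,r3:3,r4:Add1,r5:9
  c3: stall  regs: r0:1,r1:Add2,r2:4,r3:3,r4:Add1,r5:9
  c4: CDB Add1=4; issue SUB r0<-Add1  regs: r0:Add1,r1:Add2,r2:4,r3:3,r4:4,r5:9
  c5: CDB Add2=2; issue ADD r5<-Add2  regs: r0:Add1,r1:2,r2:4,r3:3,r4:4,r5:Add2
  c6: stall  regs: r0:Add1,r1:2,r2:4,r3:3,r4:4,r5:Add2
  c7: CDB Add1=-5; issue ADD r2<-Add1  regs: r0:-5,r1:2,r2:Add1,r3:3,r4:4,r5:Add2
  c8: stall  regs: r0:-5,r1:2,r2:Add1,r3:3,r4:4,r5:Add2
  c9: stall  regs: r0:-5,r1:2,r2:Add1,r3:3,r4:4,r5:Add2
  c10: CDB Add1=-1; issue SUB r4<-Add1  regs: r0:-5,r1:2,r2:-1,r3:3,r4:Add1,r5:Add2
  c11: CDB Add2=-3  regs: r0:-5,r1:2,r2:-1,r3:3,r4:Add1,r5:-3
  c12: -  regs: r0:-5,r1:2,r2:-1,r3:3,r4:Add1,r5:-3
  c13: -  regs: r0:-5,r1:2,r2:-1,r3:3,r4:Add1,r5:-3
  c14: CDB Add1=-2  regs: r0:-5,r1:2,r2:-1,r3:3,r4:-2,r5:-3

STATUS = VALUE -3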